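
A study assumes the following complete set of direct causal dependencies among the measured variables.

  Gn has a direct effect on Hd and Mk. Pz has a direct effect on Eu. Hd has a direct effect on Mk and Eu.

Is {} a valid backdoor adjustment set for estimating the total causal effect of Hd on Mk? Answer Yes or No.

Backdoor paths from Hd to Mk (paths whose first edge points into Hd):
  P1: Hd <- Gn -> Mk
Condition 1 (no descendant of Hd in the set): holds — descendants of Hd are {Eu, Mk}; none are in {}.
Condition 2 (every backdoor path blocked by {}):
  P1: open — no interior node is in the conditioning set.
{} does not satisfy the backdoor criterion.

No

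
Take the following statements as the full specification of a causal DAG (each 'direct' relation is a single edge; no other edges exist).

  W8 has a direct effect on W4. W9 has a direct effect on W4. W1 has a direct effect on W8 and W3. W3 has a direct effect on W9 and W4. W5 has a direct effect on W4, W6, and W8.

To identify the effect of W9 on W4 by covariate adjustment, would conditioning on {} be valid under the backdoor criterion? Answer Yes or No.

No

Backdoor paths from W9 to W4 (paths whose first edge points into W9):
  P1: W9 <- W3 <- W1 -> W8 <- W5 -> W4
  P2: W9 <- W3 <- W1 -> W8 -> W4
  P3: W9 <- W3 -> W4
Condition 1 (no descendant of W9 in the set): holds — descendants of W9 are {W4}; none are in {}.
Condition 2 (every backdoor path blocked by {}):
  P1: blocked at collider W8 (neither it nor any descendant is in the conditioning set).
  P2: open — no interior node is in the conditioning set.
  P3: open — no interior node is in the conditioning set.
{} does not satisfy the backdoor criterion.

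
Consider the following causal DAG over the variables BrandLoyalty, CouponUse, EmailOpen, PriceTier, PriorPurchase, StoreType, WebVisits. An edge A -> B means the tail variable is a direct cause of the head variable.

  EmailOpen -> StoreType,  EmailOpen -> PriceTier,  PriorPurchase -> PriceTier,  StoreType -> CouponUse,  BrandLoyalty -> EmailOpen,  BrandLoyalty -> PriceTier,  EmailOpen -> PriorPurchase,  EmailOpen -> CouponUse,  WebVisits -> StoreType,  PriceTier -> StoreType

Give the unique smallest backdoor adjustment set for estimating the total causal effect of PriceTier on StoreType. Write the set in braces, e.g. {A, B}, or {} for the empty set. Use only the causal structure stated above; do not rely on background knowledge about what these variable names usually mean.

{EmailOpen}

Variables eligible for adjustment (non-descendants of PriceTier, excluding PriceTier and StoreType): {BrandLoyalty, EmailOpen, PriorPurchase, WebVisits}.
Backdoor paths from PriceTier to StoreType:
  P1: PriceTier <- BrandLoyalty -> EmailOpen -> StoreType
  P2: PriceTier <- BrandLoyalty -> EmailOpen -> CouponUse <- StoreType
  P3: PriceTier <- EmailOpen -> StoreType
  P4: PriceTier <- EmailOpen -> CouponUse <- StoreType
  P5: PriceTier <- PriorPurchase <- EmailOpen -> StoreType
  P6: PriceTier <- PriorPurchase <- EmailOpen -> CouponUse <- StoreType
The empty set is not sufficient: P1 (PriceTier <- BrandLoyalty -> EmailOpen -> StoreType) has no collider blocking it and no conditioned non-collider, so it is open.
Try {EmailOpen}:
  P1: blocked at chain node EmailOpen ∈ conditioning set.
  P2: blocked at chain node EmailOpen ∈ conditioning set.
  P3: blocked at fork node EmailOpen ∈ conditioning set.
  P4: blocked at fork node EmailOpen ∈ conditioning set.
  P5: blocked at fork node EmailOpen ∈ conditioning set.
  P6: blocked at fork node EmailOpen ∈ conditioning set.
{EmailOpen} contains no descendant of PriceTier and blocks every backdoor path.
No other singleton works — e.g. {BrandLoyalty} leaves P3 open — so {EmailOpen} is the unique smallest valid adjustment set.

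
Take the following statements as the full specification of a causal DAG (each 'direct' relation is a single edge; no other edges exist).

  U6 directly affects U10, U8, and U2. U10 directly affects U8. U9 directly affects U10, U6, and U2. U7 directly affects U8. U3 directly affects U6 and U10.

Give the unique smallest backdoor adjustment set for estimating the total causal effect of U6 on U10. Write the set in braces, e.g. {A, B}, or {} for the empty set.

{U3, U9}

Variables eligible for adjustment (non-descendants of U6, excluding U6 and U10): {U3, U7, U9}.
Backdoor paths from U6 to U10:
  P1: U6 <- U9 -> U10
  P2: U6 <- U3 -> U10
The empty set is not sufficient: P1 (U6 <- U9 -> U10) has no collider blocking it and no conditioned non-collider, so it is open.
Try {U3, U9}:
  P1: blocked at fork node U9 ∈ conditioning set.
  P2: blocked at fork node U3 ∈ conditioning set.
{U3, U9} contains no descendant of U6 and blocks every backdoor path.
Every element of {U3, U9} is needed (dropping U3 leaves P2 open; dropping U9 leaves P1 open), so no proper subset is valid.
Among all size-2 subsets of the eligible variables, only {U3, U9} blocks every backdoor path, so it is the unique smallest valid adjustment set.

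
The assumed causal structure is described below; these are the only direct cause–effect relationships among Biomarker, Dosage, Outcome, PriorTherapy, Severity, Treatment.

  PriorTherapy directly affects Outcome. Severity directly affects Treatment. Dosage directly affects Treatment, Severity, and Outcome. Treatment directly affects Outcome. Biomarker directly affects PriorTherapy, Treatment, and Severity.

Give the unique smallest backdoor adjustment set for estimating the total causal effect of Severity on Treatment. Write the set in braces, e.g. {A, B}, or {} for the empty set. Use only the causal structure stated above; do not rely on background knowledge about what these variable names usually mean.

Variables eligible for adjustment (non-descendants of Severity, excluding Severity and Treatment): {Biomarker, Dosage, PriorTherapy}.
Backdoor paths from Severity to Treatment:
  P1: Severity <- Dosage -> Treatment
  P2: Severity <- Dosage -> Outcome <- Treatment
  P3: Severity <- Dosage -> Outcome <- PriorTherapy <- Biomarker -> Treatment
  P4: Severity <- Biomarker -> Treatment
  P5: Severity <- Biomarker -> PriorTherapy -> Outcome <- Dosage -> Treatment
  P6: Severity <- Biomarker -> PriorTherapy -> Outcome <- Treatment
The empty set is not sufficient: P1 (Severity <- Dosage -> Treatment) has no collider blocking it and no conditioned non-collider, so it is open.
Try {Biomarker, Dosage}:
  P1: blocked at fork node Dosage ∈ conditioning set.
  P2: blocked at fork node Dosage ∈ conditioning set.
  P3: blocked at fork node Dosage ∈ conditioning set.
  P4: blocked at fork node Biomarker ∈ conditioning set.
  P5: blocked at fork node Biomarker ∈ conditioning set.
  P6: blocked at fork node Biomarker ∈ conditioning set.
{Biomarker, Dosage} contains no descendant of Severity and blocks every backdoor path.
Every element of {Biomarker, Dosage} is needed (dropping Biomarker leaves P4 open; dropping Dosage leaves P1 open), so no proper subset is valid.
Among all size-2 subsets of the eligible variables, only {Biomarker, Dosage} blocks every backdoor path, so it is the unique smallest valid adjustment set.

{Biomarker, Dosage}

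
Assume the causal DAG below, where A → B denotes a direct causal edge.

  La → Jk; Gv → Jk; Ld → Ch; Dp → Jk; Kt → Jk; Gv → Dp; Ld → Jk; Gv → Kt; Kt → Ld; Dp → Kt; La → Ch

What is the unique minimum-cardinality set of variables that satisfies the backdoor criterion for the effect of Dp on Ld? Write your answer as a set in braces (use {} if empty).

Variables eligible for adjustment (non-descendants of Dp, excluding Dp and Ld): {Gv, La}.
Backdoor paths from Dp to Ld:
  P1: Dp <- Gv -> Kt -> Ld
  P2: Dp <- Gv -> Kt -> Jk <- La -> Ch <- Ld
  P3: Dp <- Gv -> Kt -> Jk <- Ld
  P4: Dp <- Gv -> Jk <- Kt -> Ld
  P5: Dp <- Gv -> Jk <- La -> Ch <- Ld
  P6: Dp <- Gv -> Jk <- Ld
The empty set is not sufficient: P1 (Dp <- Gv -> Kt -> Ld) has no collider blocking it and no conditioned non-collider, so it is open.
Try {Gv}:
  P1: blocked at fork node Gv ∈ conditioning set.
  P2: blocked at fork node Gv ∈ conditioning set.
  P3: blocked at fork node Gv ∈ conditioning set.
  P4: blocked at fork node Gv ∈ conditioning set.
  P5: blocked at fork node Gv ∈ conditioning set.
  P6: blocked at fork node Gv ∈ conditioning set.
{Gv} contains no descendant of Dp and blocks every backdoor path.
No other singleton works — e.g. {La} leaves P1 open — so {Gv} is the unique smallest valid adjustment set.

{Gv}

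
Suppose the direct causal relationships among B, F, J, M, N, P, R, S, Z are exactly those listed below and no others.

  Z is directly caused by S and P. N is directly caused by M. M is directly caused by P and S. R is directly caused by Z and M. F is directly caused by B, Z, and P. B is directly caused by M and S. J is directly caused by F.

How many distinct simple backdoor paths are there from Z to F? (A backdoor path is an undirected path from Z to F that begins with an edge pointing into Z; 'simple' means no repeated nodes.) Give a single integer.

7

A backdoor path from Z to F is any simple undirected path whose first edge points into Z (i.e. leaves Z via a parent).
Parents of Z: {P, S}.
Enumerating:
  P1: Z <- P -> M <- S -> B -> F
  P2: Z <- P -> M -> B -> F
  P3: Z <- P -> F
  P4: Z <- S -> M <- P -> F
  P5: Z <- S -> M -> B -> F
  P6: Z <- S -> B <- M <- P -> F
  P7: Z <- S -> B -> F
That exhausts the simple backdoor paths. Count: 7.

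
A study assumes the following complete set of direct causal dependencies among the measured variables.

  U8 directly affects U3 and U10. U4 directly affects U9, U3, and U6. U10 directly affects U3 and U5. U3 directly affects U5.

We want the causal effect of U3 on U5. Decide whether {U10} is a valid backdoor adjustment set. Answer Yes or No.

Yes

Backdoor paths from U3 to U5 (paths whose first edge points into U3):
  P1: U3 <- U8 -> U10 -> U5
  P2: U3 <- U10 -> U5
Condition 1 (no descendant of U3 in the set): holds — descendants of U3 are {U5}; none are in {U10}.
Condition 2 (every backdoor path blocked by {U10}):
  P1: blocked at chain node U10 ∈ conditioning set.
  P2: blocked at fork node U10 ∈ conditioning set.
{U10} satisfies the backdoor criterion.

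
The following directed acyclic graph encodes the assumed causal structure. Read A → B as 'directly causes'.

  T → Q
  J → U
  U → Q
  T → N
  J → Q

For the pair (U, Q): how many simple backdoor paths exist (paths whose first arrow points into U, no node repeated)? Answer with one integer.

A backdoor path from U to Q is any simple undirected path whose first edge points into U (i.e. leaves U via a parent).
Parents of U: {J}.
Enumerating:
  P1: U <- J -> Q
That exhausts the simple backdoor paths. Count: 1.

1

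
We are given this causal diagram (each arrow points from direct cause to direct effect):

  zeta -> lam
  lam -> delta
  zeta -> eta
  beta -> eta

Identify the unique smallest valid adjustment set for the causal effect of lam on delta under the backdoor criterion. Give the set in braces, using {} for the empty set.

{}

Variables eligible for adjustment (non-descendants of lam, excluding lam and delta): {beta, eta, zeta}.
Backdoor paths from lam to delta:
  (none)
With no backdoor paths the empty set already satisfies the criterion, and it is trivially minimal.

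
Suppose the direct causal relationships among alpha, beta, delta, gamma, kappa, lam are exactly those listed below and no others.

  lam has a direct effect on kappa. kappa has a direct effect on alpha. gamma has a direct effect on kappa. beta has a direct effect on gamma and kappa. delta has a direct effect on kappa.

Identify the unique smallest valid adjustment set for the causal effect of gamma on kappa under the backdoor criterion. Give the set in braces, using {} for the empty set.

{beta}

Variables eligible for adjustment (non-descendants of gamma, excluding gamma and kappa): {beta, delta, lam}.
Backdoor paths from gamma to kappa:
  P1: gamma <- beta -> kappa
The empty set is not sufficient: P1 (gamma <- beta -> kappa) has no collider blocking it and no conditioned non-collider, so it is open.
Try {beta}:
  P1: blocked at fork node beta ∈ conditioning set.
{beta} contains no descendant of gamma and blocks every backdoor path.
No other singleton works — e.g. {delta} leaves P1 open — so {beta} is the unique smallest valid adjustment set.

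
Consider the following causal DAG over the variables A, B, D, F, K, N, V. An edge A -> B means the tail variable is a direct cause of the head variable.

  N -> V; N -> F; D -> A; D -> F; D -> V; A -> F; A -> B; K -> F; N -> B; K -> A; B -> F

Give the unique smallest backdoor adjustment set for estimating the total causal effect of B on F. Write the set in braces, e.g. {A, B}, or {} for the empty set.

Variables eligible for adjustment (non-descendants of B, excluding B and F): {A, D, K, N, V}.
Backdoor paths from B to F:
  P1: B <- A <- K -> F
  P2: B <- A <- D -> V <- N -> F
  P3: B <- A <- D -> F
  P4: B <- A -> F
  P5: B <- N -> V <- D -> A <- K -> F
  P6: B <- N -> V <- D -> A -> F
  P7: B <- N -> V <- D -> F
  P8: B <- N -> F
The empty set is not sufficient: P1 (B <- A <- K -> F) has no collider blocking it and no conditioned non-collider, so it is open.
Try {A, N}:
  P1: blocked at chain node A ∈ conditioning set.
  P2: blocked at chain node A ∈ conditioning set.
  P3: blocked at chain node A ∈ conditioning set.
  P4: blocked at fork node A ∈ conditioning set.
  P5: blocked at fork node N ∈ conditioning set.
  P6: blocked at fork node N ∈ conditioning set.
  P7: blocked at fork node N ∈ conditioning set.
  P8: blocked at fork node N ∈ conditioning set.
{A, N} contains no descendant of B and blocks every backdoor path.
Every element of {A, N} is needed (dropping A leaves P1 open; dropping N leaves P8 open), so no proper subset is valid.
Among all size-2 subsets of the eligible variables, only {A, N} blocks every backdoor path, so it is the unique smallest valid adjustment set.

{A, N}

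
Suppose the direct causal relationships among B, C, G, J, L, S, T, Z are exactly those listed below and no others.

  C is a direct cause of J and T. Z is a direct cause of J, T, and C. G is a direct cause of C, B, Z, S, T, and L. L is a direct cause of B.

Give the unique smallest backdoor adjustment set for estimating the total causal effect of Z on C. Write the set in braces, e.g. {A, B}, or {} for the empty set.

Variables eligible for adjustment (non-descendants of Z, excluding Z and C): {B, G, L, S}.
Backdoor paths from Z to C:
  P1: Z <- G -> C
  P2: Z <- G -> T <- C
The empty set is not sufficient: P1 (Z <- G -> C) has no collider blocking it and no conditioned non-collider, so it is open.
Try {G}:
  P1: blocked at fork node G ∈ conditioning set.
  P2: blocked at fork node G ∈ conditioning set.
{G} contains no descendant of Z and blocks every backdoor path.
No other singleton works — e.g. {L} leaves P1 open — so {G} is the unique smallest valid adjustment set.

{G}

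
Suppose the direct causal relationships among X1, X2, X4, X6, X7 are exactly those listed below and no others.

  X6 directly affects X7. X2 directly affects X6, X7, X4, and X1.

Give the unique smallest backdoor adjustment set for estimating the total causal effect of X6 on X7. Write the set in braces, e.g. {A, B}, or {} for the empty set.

Variables eligible for adjustment (non-descendants of X6, excluding X6 and X7): {X1, X2, X4}.
Backdoor paths from X6 to X7:
  P1: X6 <- X2 -> X7
The empty set is not sufficient: P1 (X6 <- X2 -> X7) has no collider blocking it and no conditioned non-collider, so it is open.
Try {X2}:
  P1: blocked at fork node X2 ∈ conditioning set.
{X2} contains no descendant of X6 and blocks every backdoor path.
No other singleton works — e.g. {X1} leaves P1 open — so {X2} is the unique smallest valid adjustment set.

{X2}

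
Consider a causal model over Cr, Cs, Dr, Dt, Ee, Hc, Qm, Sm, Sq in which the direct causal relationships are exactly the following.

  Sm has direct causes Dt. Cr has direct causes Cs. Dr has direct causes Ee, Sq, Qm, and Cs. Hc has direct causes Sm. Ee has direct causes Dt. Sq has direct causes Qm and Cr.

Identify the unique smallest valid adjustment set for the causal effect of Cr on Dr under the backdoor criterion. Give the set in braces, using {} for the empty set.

Variables eligible for adjustment (non-descendants of Cr, excluding Cr and Dr): {Cs, Dt, Ee, Hc, Qm, Sm}.
Backdoor paths from Cr to Dr:
  P1: Cr <- Cs -> Dr
The empty set is not sufficient: P1 (Cr <- Cs -> Dr) has no collider blocking it and no conditioned non-collider, so it is open.
Try {Cs}:
  P1: blocked at fork node Cs ∈ conditioning set.
{Cs} contains no descendant of Cr and blocks every backdoor path.
No other singleton works — e.g. {Dt} leaves P1 open — so {Cs} is the unique smallest valid adjustment set.

{Cs}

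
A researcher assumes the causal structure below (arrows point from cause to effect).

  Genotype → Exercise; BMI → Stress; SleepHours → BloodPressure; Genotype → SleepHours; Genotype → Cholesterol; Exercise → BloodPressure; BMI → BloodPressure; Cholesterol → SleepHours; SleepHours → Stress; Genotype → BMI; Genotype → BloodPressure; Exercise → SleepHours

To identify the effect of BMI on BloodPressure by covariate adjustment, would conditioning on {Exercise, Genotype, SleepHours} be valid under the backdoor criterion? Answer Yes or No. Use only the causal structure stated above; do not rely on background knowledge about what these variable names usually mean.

Backdoor paths from BMI to BloodPressure (paths whose first edge points into BMI):
  P1: BMI <- Genotype -> Exercise -> SleepHours -> BloodPressure
  P2: BMI <- Genotype -> Exercise -> BloodPressure
  P3: BMI <- Genotype -> Cholesterol -> SleepHours <- Exercise -> BloodPressure
  P4: BMI <- Genotype -> Cholesterol -> SleepHours -> BloodPressure
  P5: BMI <- Genotype -> SleepHours <- Exercise -> BloodPressure
  P6: BMI <- Genotype -> SleepHours -> BloodPressure
  P7: BMI <- Genotype -> BloodPressure
Condition 1 (no descendant of BMI in the set): holds — descendants of BMI are {BloodPressure, Stress}; none are in {Exercise, Genotype, SleepHours}.
Condition 2 (every backdoor path blocked by {Exercise, Genotype, SleepHours}):
  P1: blocked at fork node Genotype ∈ conditioning set.
  P2: blocked at fork node Genotype ∈ conditioning set.
  P3: blocked at fork node Genotype ∈ conditioning set.
  P4: blocked at fork node Genotype ∈ conditioning set.
  P5: blocked at fork node Genotype ∈ conditioning set.
  P6: blocked at fork node Genotype ∈ conditioning set.
  P7: blocked at fork node Genotype ∈ conditioning set.
{Exercise, Genotype, SleepHours} satisfies the backdoor criterion.

Yes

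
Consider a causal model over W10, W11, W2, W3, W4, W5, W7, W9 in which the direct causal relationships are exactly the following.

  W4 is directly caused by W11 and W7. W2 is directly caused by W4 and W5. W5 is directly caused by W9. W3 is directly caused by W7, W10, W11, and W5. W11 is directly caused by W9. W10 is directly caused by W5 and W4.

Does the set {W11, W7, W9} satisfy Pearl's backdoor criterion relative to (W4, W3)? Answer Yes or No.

Backdoor paths from W4 to W3 (paths whose first edge points into W4):
  P1: W4 <- W11 <- W9 -> W5 -> W10 -> W3
  P2: W4 <- W11 <- W9 -> W5 -> W3
  P3: W4 <- W11 -> W3
  P4: W4 <- W7 -> W3
Condition 1 (no descendant of W4 in the set): holds — descendants of W4 are {W10, W2, W3}; none are in {W11, W7, W9}.
Condition 2 (every backdoor path blocked by {W11, W7, W9}):
  P1: blocked at chain node W11 ∈ conditioning set.
  P2: blocked at chain node W11 ∈ conditioning set.
  P3: blocked at fork node W11 ∈ conditioning set.
  P4: blocked at fork node W7 ∈ conditioning set.
{W11, W7, W9} satisfies the backdoor criterion.

Yes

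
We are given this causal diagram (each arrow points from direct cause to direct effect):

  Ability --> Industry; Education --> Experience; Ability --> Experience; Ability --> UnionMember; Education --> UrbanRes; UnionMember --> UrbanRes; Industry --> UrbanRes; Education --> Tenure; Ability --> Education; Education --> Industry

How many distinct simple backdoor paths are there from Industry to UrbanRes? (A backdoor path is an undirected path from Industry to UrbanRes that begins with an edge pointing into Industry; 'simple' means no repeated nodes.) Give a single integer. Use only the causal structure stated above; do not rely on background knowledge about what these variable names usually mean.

A backdoor path from Industry to UrbanRes is any simple undirected path whose first edge points into Industry (i.e. leaves Industry via a parent).
Parents of Industry: {Ability, Education}.
Enumerating:
  P1: Industry <- Ability -> UnionMember -> UrbanRes
  P2: Industry <- Ability -> Education -> UrbanRes
  P3: Industry <- Ability -> Experience <- Education -> UrbanRes
  P4: Industry <- Education <- Ability -> UnionMember -> UrbanRes
  P5: Industry <- Education -> Experience <- Ability -> UnionMember -> UrbanRes
  P6: Industry <- Education -> UrbanRes
That exhausts the simple backdoor paths. Count: 6.

6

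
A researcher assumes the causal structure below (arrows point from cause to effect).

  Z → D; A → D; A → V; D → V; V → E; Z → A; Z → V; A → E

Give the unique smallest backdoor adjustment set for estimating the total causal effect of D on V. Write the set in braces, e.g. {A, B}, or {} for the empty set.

{A, Z}

Variables eligible for adjustment (non-descendants of D, excluding D and V): {A, Z}.
Backdoor paths from D to V:
  P1: D <- Z -> A -> V
  P2: D <- Z -> A -> E <- V
  P3: D <- Z -> V
  P4: D <- A <- Z -> V
  P5: D <- A -> V
  P6: D <- A -> E <- V
The empty set is not sufficient: P1 (D <- Z -> A -> V) has no collider blocking it and no conditioned non-collider, so it is open.
Try {A, Z}:
  P1: blocked at fork node Z ∈ conditioning set.
  P2: blocked at fork node Z ∈ conditioning set.
  P3: blocked at fork node Z ∈ conditioning set.
  P4: blocked at chain node A ∈ conditioning set.
  P5: blocked at fork node A ∈ conditioning set.
  P6: blocked at fork node A ∈ conditioning set.
{A, Z} contains no descendant of D and blocks every backdoor path.
Every element of {A, Z} is needed (dropping A leaves P5 open; dropping Z leaves P3 open), so no proper subset is valid.
Among all size-2 subsets of the eligible variables, only {A, Z} blocks every backdoor path, so it is the unique smallest valid adjustment set.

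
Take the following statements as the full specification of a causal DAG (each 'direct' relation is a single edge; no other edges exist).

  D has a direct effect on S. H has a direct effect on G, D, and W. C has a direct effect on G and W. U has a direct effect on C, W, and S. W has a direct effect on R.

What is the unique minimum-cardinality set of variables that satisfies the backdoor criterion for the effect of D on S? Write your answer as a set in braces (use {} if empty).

Variables eligible for adjustment (non-descendants of D, excluding D and S): {C, G, H, R, U, W}.
Backdoor paths from D to S:
  P1: D <- H -> W <- U -> S
  P2: D <- H -> W <- C <- U -> S
  P3: D <- H -> G <- C <- U -> S
  P4: D <- H -> G <- C -> W <- U -> S
Each backdoor path contains an unconditioned collider, so every path is already blocked with the empty conditioning set:
  P1: blocked at collider W (neither it nor any descendant is in the conditioning set).
  P2: blocked at collider W (neither it nor any descendant is in the conditioning set).
  P3: blocked at collider G (neither it nor any descendant is in the conditioning set).
  P4: blocked at collider G (neither it nor any descendant is in the conditioning set).
The empty set is therefore the unique smallest valid set.

{}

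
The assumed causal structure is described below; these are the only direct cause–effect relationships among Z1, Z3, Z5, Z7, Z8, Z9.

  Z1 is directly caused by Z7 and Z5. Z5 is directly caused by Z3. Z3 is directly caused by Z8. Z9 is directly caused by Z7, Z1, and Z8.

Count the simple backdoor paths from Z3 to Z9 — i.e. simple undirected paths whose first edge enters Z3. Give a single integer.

1

A backdoor path from Z3 to Z9 is any simple undirected path whose first edge points into Z3 (i.e. leaves Z3 via a parent).
Parents of Z3: {Z8}.
Enumerating:
  P1: Z3 <- Z8 -> Z9
That exhausts the simple backdoor paths. Count: 1.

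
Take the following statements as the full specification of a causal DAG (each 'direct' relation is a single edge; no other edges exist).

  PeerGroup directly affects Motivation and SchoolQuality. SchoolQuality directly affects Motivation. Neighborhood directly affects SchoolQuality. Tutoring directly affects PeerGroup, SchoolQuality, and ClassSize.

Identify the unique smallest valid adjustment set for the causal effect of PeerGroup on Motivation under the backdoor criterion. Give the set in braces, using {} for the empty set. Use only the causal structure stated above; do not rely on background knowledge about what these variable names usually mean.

{Tutoring}

Variables eligible for adjustment (non-descendants of PeerGroup, excluding PeerGroup and Motivation): {ClassSize, Neighborhood, Tutoring}.
Backdoor paths from PeerGroup to Motivation:
  P1: PeerGroup <- Tutoring -> SchoolQuality -> Motivation
The empty set is not sufficient: P1 (PeerGroup <- Tutoring -> SchoolQuality -> Motivation) has no collider blocking it and no conditioned non-collider, so it is open.
Try {Tutoring}:
  P1: blocked at fork node Tutoring ∈ conditioning set.
{Tutoring} contains no descendant of PeerGroup and blocks every backdoor path.
No other singleton works — e.g. {Neighborhood} leaves P1 open — so {Tutoring} is the unique smallest valid adjustment set.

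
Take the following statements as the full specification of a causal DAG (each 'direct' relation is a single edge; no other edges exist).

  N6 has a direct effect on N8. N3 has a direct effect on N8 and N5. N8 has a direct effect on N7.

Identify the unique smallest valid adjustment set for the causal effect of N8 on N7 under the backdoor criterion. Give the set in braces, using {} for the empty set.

Variables eligible for adjustment (non-descendants of N8, excluding N8 and N7): {N3, N5, N6}.
Backdoor paths from N8 to N7:
  (none)
With no backdoor paths the empty set already satisfies the criterion, and it is trivially minimal.

{}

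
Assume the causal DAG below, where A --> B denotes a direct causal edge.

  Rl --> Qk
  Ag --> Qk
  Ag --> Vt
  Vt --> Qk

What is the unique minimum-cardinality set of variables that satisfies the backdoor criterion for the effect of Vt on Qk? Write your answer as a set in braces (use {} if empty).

Variables eligible for adjustment (non-descendants of Vt, excluding Vt and Qk): {Ag, Rl}.
Backdoor paths from Vt to Qk:
  P1: Vt <- Ag -> Qk
The empty set is not sufficient: P1 (Vt <- Ag -> Qk) has no collider blocking it and no conditioned non-collider, so it is open.
Try {Ag}:
  P1: blocked at fork node Ag ∈ conditioning set.
{Ag} contains no descendant of Vt and blocks every backdoor path.
No other singleton works — e.g. {Rl} leaves P1 open — so {Ag} is the unique smallest valid adjustment set.

{Ag}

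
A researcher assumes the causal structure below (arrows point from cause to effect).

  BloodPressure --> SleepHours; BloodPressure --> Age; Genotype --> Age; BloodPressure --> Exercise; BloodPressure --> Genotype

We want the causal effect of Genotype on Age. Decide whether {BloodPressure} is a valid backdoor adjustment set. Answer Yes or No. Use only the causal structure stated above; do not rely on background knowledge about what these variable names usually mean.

Yes

Backdoor paths from Genotype to Age (paths whose first edge points into Genotype):
  P1: Genotype <- BloodPressure -> Age
Condition 1 (no descendant of Genotype in the set): holds — descendants of Genotype are {Age}; none are in {BloodPressure}.
Condition 2 (every backdoor path blocked by {BloodPressure}):
  P1: blocked at fork node BloodPressure ∈ conditioning set.
{BloodPressure} satisfies the backdoor criterion.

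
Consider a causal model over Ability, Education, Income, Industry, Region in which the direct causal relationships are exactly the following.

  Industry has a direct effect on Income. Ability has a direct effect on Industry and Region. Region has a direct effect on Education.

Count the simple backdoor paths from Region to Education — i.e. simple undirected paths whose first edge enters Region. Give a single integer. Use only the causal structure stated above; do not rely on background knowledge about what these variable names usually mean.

0

A backdoor path from Region to Education is any simple undirected path whose first edge points into Region (i.e. leaves Region via a parent).
Parents of Region: {Ability}.
No simple path from any parent of Region reaches Education without revisiting Region, so there are no backdoor paths.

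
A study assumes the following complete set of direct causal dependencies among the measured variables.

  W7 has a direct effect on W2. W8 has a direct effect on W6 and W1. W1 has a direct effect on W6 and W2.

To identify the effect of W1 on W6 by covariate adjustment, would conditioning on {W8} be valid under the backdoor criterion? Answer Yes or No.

Yes

Backdoor paths from W1 to W6 (paths whose first edge points into W1):
  P1: W1 <- W8 -> W6
Condition 1 (no descendant of W1 in the set): holds — descendants of W1 are {W2, W6}; none are in {W8}.
Condition 2 (every backdoor path blocked by {W8}):
  P1: blocked at fork node W8 ∈ conditioning set.
{W8} satisfies the backdoor criterion.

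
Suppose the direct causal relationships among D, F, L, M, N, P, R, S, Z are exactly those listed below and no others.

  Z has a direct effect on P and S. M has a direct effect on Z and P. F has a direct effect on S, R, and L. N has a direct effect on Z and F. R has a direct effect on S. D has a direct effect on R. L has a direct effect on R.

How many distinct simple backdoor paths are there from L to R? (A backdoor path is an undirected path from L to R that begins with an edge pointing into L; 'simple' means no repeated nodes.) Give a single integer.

3

A backdoor path from L to R is any simple undirected path whose first edge points into L (i.e. leaves L via a parent).
Parents of L: {F}.
Enumerating:
  P1: L <- F <- N -> Z -> S <- R
  P2: L <- F -> R
  P3: L <- F -> S <- R
That exhausts the simple backdoor paths. Count: 3.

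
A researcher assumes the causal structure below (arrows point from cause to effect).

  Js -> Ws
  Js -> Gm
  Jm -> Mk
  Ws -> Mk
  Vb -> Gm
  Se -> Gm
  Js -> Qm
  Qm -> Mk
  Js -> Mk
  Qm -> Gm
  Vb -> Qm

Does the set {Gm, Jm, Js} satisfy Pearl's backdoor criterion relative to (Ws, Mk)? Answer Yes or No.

Yes

Backdoor paths from Ws to Mk (paths whose first edge points into Ws):
  P1: Ws <- Js -> Qm -> Mk
  P2: Ws <- Js -> Gm <- Vb -> Qm -> Mk
  P3: Ws <- Js -> Gm <- Qm -> Mk
  P4: Ws <- Js -> Mk
Condition 1 (no descendant of Ws in the set): holds — descendants of Ws are {Mk}; none are in {Gm, Jm, Js}.
Condition 2 (every backdoor path blocked by {Gm, Jm, Js}):
  P1: blocked at fork node Js ∈ conditioning set.
  P2: blocked at fork node Js ∈ conditioning set.
  P3: blocked at fork node Js ∈ conditioning set.
  P4: blocked at fork node Js ∈ conditioning set.
{Gm, Jm, Js} satisfies the backdoor criterion.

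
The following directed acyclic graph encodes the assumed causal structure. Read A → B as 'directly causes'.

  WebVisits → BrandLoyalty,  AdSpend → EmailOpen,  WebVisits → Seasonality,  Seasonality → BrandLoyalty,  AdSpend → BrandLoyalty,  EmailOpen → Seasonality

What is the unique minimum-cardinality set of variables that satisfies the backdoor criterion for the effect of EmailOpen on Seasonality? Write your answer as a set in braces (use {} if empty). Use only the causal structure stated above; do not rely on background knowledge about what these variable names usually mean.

{}

Variables eligible for adjustment (non-descendants of EmailOpen, excluding EmailOpen and Seasonality): {AdSpend, WebVisits}.
Backdoor paths from EmailOpen to Seasonality:
  P1: EmailOpen <- AdSpend -> BrandLoyalty <- WebVisits -> Seasonality
  P2: EmailOpen <- AdSpend -> BrandLoyalty <- Seasonality
Each backdoor path contains an unconditioned collider, so every path is already blocked with the empty conditioning set:
  P1: blocked at collider BrandLoyalty (neither it nor any descendant is in the conditioning set).
  P2: blocked at collider BrandLoyalty (neither it nor any descendant is in the conditioning set).
The empty set is therefore the unique smallest valid set.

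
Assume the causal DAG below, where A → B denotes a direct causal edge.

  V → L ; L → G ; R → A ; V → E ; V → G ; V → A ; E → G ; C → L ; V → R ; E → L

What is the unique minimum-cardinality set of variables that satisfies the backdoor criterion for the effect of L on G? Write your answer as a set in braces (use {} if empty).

{E, V}

Variables eligible for adjustment (non-descendants of L, excluding L and G): {A, C, E, R, V}.
Backdoor paths from L to G:
  P1: L <- V -> E -> G
  P2: L <- V -> G
  P3: L <- E <- V -> G
  P4: L <- E -> G
The empty set is not sufficient: P1 (L <- V -> E -> G) has no collider blocking it and no conditioned non-collider, so it is open.
Try {E, V}:
  P1: blocked at fork node V ∈ conditioning set.
  P2: blocked at fork node V ∈ conditioning set.
  P3: blocked at chain node E ∈ conditioning set.
  P4: blocked at fork node E ∈ conditioning set.
{E, V} contains no descendant of L and blocks every backdoor path.
Every element of {E, V} is needed (dropping E leaves P4 open; dropping V leaves P2 open), so no proper subset is valid.
Among all size-2 subsets of the eligible variables, only {E, V} blocks every backdoor path, so it is the unique smallest valid adjustment set.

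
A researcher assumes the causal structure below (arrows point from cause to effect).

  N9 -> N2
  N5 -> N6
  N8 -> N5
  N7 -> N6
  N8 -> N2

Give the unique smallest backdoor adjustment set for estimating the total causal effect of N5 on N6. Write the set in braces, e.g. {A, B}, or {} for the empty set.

Variables eligible for adjustment (non-descendants of N5, excluding N5 and N6): {N2, N7, N8, N9}.
Backdoor paths from N5 to N6:
  (none)
With no backdoor paths the empty set already satisfies the criterion, and it is trivially minimal.

{}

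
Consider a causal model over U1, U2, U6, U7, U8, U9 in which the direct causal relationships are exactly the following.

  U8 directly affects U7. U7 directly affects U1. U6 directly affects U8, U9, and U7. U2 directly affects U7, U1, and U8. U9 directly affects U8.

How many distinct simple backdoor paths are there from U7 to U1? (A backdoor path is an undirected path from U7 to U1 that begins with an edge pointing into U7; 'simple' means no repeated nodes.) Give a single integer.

4

A backdoor path from U7 to U1 is any simple undirected path whose first edge points into U7 (i.e. leaves U7 via a parent).
Parents of U7: {U2, U6, U8}.
Enumerating:
  P1: U7 <- U6 -> U9 -> U8 <- U2 -> U1
  P2: U7 <- U6 -> U8 <- U2 -> U1
  P3: U7 <- U2 -> U1
  P4: U7 <- U8 <- U2 -> U1
That exhausts the simple backdoor paths. Count: 4.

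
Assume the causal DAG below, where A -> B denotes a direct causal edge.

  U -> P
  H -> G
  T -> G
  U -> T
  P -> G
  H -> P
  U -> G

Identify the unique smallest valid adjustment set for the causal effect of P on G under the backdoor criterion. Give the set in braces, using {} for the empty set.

{H, U}

Variables eligible for adjustment (non-descendants of P, excluding P and G): {H, T, U}.
Backdoor paths from P to G:
  P1: P <- U -> T -> G
  P2: P <- U -> G
  P3: P <- H -> G
The empty set is not sufficient: P1 (P <- U -> T -> G) has no collider blocking it and no conditioned non-collider, so it is open.
Try {H, U}:
  P1: blocked at fork node U ∈ conditioning set.
  P2: blocked at fork node U ∈ conditioning set.
  P3: blocked at fork node H ∈ conditioning set.
{H, U} contains no descendant of P and blocks every backdoor path.
Every element of {H, U} is needed (dropping H leaves P3 open; dropping U leaves P1 open), so no proper subset is valid.
Among all size-2 subsets of the eligible variables, only {H, U} blocks every backdoor path, so it is the unique smallest valid adjustment set.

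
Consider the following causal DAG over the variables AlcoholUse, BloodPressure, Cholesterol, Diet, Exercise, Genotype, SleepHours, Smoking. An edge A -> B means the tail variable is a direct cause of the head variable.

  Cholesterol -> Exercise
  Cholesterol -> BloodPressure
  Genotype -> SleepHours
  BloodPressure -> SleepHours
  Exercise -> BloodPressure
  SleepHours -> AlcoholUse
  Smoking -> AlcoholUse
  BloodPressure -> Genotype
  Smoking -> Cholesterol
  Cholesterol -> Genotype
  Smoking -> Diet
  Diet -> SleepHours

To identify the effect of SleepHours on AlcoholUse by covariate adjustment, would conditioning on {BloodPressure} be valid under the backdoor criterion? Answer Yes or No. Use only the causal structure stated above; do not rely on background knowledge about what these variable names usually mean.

No

Backdoor paths from SleepHours to AlcoholUse (paths whose first edge points into SleepHours):
  P1: SleepHours <- Diet <- Smoking -> AlcoholUse
  P2: SleepHours <- BloodPressure <- Cholesterol <- Smoking -> AlcoholUse
  P3: SleepHours <- BloodPressure <- Exercise <- Cholesterol <- Smoking -> AlcoholUse
  P4: SleepHours <- BloodPressure -> Genotype <- Cholesterol <- Smoking -> AlcoholUse
  P5: SleepHours <- Genotype <- Cholesterol <- Smoking -> AlcoholUse
  P6: SleepHours <- Genotype <- BloodPressure <- Cholesterol <- Smoking -> AlcoholUse
  P7: SleepHours <- Genotype <- BloodPressure <- Exercise <- Cholesterol <- Smoking -> AlcoholUse
Condition 1 (no descendant of SleepHours in the set): holds — descendants of SleepHours are {AlcoholUse}; none are in {BloodPressure}.
Condition 2 (every backdoor path blocked by {BloodPressure}):
  P1: open — no interior node is in the conditioning set.
  P2: blocked at chain node BloodPressure ∈ conditioning set.
  P3: blocked at chain node BloodPressure ∈ conditioning set.
  P4: blocked at fork node BloodPressure ∈ conditioning set.
  P5: open — no interior node is in the conditioning set.
  P6: blocked at chain node BloodPressure ∈ conditioning set.
  P7: blocked at chain node BloodPressure ∈ conditioning set.
{BloodPressure} does not satisfy the backdoor criterion.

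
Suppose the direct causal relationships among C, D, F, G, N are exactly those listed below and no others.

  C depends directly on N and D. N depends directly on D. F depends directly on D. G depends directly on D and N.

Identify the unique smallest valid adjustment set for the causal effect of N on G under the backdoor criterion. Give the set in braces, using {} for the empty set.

{D}

Variables eligible for adjustment (non-descendants of N, excluding N and G): {D, F}.
Backdoor paths from N to G:
  P1: N <- D -> G
The empty set is not sufficient: P1 (N <- D -> G) has no collider blocking it and no conditioned non-collider, so it is open.
Try {D}:
  P1: blocked at fork node D ∈ conditioning set.
{D} contains no descendant of N and blocks every backdoor path.
No other singleton works — e.g. {F} leaves P1 open — so {D} is the unique smallest valid adjustment set.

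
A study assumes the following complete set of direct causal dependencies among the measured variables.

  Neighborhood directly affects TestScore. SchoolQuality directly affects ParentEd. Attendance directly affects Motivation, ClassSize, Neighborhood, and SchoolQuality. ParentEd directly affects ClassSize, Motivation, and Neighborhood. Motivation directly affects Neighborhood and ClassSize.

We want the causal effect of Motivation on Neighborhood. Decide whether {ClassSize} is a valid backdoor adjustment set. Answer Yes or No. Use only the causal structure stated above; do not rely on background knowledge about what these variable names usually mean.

Backdoor paths from Motivation to Neighborhood (paths whose first edge points into Motivation):
  P1: Motivation <- Attendance -> SchoolQuality -> ParentEd -> Neighborhood
  P2: Motivation <- Attendance -> Neighborhood
  P3: Motivation <- Attendance -> ClassSize <- ParentEd -> Neighborhood
  P4: Motivation <- ParentEd <- SchoolQuality <- Attendance -> Neighborhood
  P5: Motivation <- ParentEd -> Neighborhood
  P6: Motivation <- ParentEd -> ClassSize <- Attendance -> Neighborhood
Condition 1 (no descendant of Motivation in the set): FAILS — ClassSize is a descendant of Motivation.
Condition 2 (every backdoor path blocked by {ClassSize}):
  P1: open — no interior node is in the conditioning set.
  P2: open — no interior node is in the conditioning set.
  P3: open — collider(s) ClassSize are conditioned on (or have a conditioned descendant) and no non-collider on the path is in the set.
  P4: open — no interior node is in the conditioning set.
  P5: open — no interior node is in the conditioning set.
  P6: open — collider(s) ClassSize are conditioned on (or have a conditioned descendant) and no non-collider on the path is in the set.
{ClassSize} does not satisfy the backdoor criterion.

No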